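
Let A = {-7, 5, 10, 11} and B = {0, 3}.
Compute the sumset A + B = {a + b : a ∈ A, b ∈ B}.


A + B = {a + b : a ∈ A, b ∈ B}.
Enumerate all |A|·|B| = 4·2 = 8 pairs (a, b) and collect distinct sums.
a = -7: -7+0=-7, -7+3=-4
a = 5: 5+0=5, 5+3=8
a = 10: 10+0=10, 10+3=13
a = 11: 11+0=11, 11+3=14
Collecting distinct sums: A + B = {-7, -4, 5, 8, 10, 11, 13, 14}
|A + B| = 8

A + B = {-7, -4, 5, 8, 10, 11, 13, 14}


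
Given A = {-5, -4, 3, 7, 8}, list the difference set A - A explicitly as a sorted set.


A - A = {a - a' : a, a' ∈ A}.
Compute a - a' for each ordered pair (a, a'):
a = -5: -5--5=0, -5--4=-1, -5-3=-8, -5-7=-12, -5-8=-13
a = -4: -4--5=1, -4--4=0, -4-3=-7, -4-7=-11, -4-8=-12
a = 3: 3--5=8, 3--4=7, 3-3=0, 3-7=-4, 3-8=-5
a = 7: 7--5=12, 7--4=11, 7-3=4, 7-7=0, 7-8=-1
a = 8: 8--5=13, 8--4=12, 8-3=5, 8-7=1, 8-8=0
Collecting distinct values (and noting 0 appears from a-a):
A - A = {-13, -12, -11, -8, -7, -5, -4, -1, 0, 1, 4, 5, 7, 8, 11, 12, 13}
|A - A| = 17

A - A = {-13, -12, -11, -8, -7, -5, -4, -1, 0, 1, 4, 5, 7, 8, 11, 12, 13}


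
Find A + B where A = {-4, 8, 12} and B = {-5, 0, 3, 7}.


A + B = {a + b : a ∈ A, b ∈ B}.
Enumerate all |A|·|B| = 3·4 = 12 pairs (a, b) and collect distinct sums.
a = -4: -4+-5=-9, -4+0=-4, -4+3=-1, -4+7=3
a = 8: 8+-5=3, 8+0=8, 8+3=11, 8+7=15
a = 12: 12+-5=7, 12+0=12, 12+3=15, 12+7=19
Collecting distinct sums: A + B = {-9, -4, -1, 3, 7, 8, 11, 12, 15, 19}
|A + B| = 10

A + B = {-9, -4, -1, 3, 7, 8, 11, 12, 15, 19}


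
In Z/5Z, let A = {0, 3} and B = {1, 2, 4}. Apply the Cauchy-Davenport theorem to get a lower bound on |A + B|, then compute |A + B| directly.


Cauchy-Davenport: |A + B| ≥ min(p, |A| + |B| - 1) for A, B nonempty in Z/pZ.
|A| = 2, |B| = 3, p = 5.
CD lower bound = min(5, 2 + 3 - 1) = min(5, 4) = 4.
Compute A + B mod 5 directly:
a = 0: 0+1=1, 0+2=2, 0+4=4
a = 3: 3+1=4, 3+2=0, 3+4=2
A + B = {0, 1, 2, 4}, so |A + B| = 4.
Verify: 4 ≥ 4? Yes ✓.

CD lower bound = 4, actual |A + B| = 4.


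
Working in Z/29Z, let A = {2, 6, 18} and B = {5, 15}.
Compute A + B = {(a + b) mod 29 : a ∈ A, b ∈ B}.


Work in Z/29Z: reduce every sum a + b modulo 29.
Enumerate all 6 pairs:
a = 2: 2+5=7, 2+15=17
a = 6: 6+5=11, 6+15=21
a = 18: 18+5=23, 18+15=4
Distinct residues collected: {4, 7, 11, 17, 21, 23}
|A + B| = 6 (out of 29 total residues).

A + B = {4, 7, 11, 17, 21, 23}


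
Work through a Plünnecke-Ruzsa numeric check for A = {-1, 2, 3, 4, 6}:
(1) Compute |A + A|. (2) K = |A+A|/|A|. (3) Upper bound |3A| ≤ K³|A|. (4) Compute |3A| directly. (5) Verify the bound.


|A| = 5.
Step 1: Compute A + A by enumerating all 25 pairs.
A + A = {-2, 1, 2, 3, 4, 5, 6, 7, 8, 9, 10, 12}, so |A + A| = 12.
Step 2: Doubling constant K = |A + A|/|A| = 12/5 = 12/5 ≈ 2.4000.
Step 3: Plünnecke-Ruzsa gives |3A| ≤ K³·|A| = (2.4000)³ · 5 ≈ 69.1200.
Step 4: Compute 3A = A + A + A directly by enumerating all triples (a,b,c) ∈ A³; |3A| = 19.
Step 5: Check 19 ≤ 69.1200? Yes ✓.

K = 12/5, Plünnecke-Ruzsa bound K³|A| ≈ 69.1200, |3A| = 19, inequality holds.


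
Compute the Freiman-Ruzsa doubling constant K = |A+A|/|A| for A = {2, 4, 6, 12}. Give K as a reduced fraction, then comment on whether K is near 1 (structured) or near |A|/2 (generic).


|A| = 4.
Compute A + A by enumerating all 16 pairs.
A + A = {4, 6, 8, 10, 12, 14, 16, 18, 24}, so |A + A| = 9.
K = |A + A| / |A| = 9/4 (already in lowest terms) ≈ 2.2500.
Reference: AP of size 4 gives K = 7/4 ≈ 1.7500; a fully generic set of size 4 gives K ≈ 2.5000.

|A| = 4, |A + A| = 9, K = 9/4.


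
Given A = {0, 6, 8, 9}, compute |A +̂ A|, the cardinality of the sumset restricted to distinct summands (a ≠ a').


Restricted sumset: A +̂ A = {a + a' : a ∈ A, a' ∈ A, a ≠ a'}.
Equivalently, take A + A and drop any sum 2a that is achievable ONLY as a + a for a ∈ A (i.e. sums representable only with equal summands).
Enumerate pairs (a, a') with a < a' (symmetric, so each unordered pair gives one sum; this covers all a ≠ a'):
  0 + 6 = 6
  0 + 8 = 8
  0 + 9 = 9
  6 + 8 = 14
  6 + 9 = 15
  8 + 9 = 17
Collected distinct sums: {6, 8, 9, 14, 15, 17}
|A +̂ A| = 6
(Reference bound: |A +̂ A| ≥ 2|A| - 3 for |A| ≥ 2, with |A| = 4 giving ≥ 5.)

|A +̂ A| = 6


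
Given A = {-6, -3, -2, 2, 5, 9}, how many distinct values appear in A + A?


A + A = {a + a' : a, a' ∈ A}; |A| = 6.
General bounds: 2|A| - 1 ≤ |A + A| ≤ |A|(|A|+1)/2, i.e. 11 ≤ |A + A| ≤ 21.
Lower bound 2|A|-1 is attained iff A is an arithmetic progression.
Enumerate sums a + a' for a ≤ a' (symmetric, so this suffices):
a = -6: -6+-6=-12, -6+-3=-9, -6+-2=-8, -6+2=-4, -6+5=-1, -6+9=3
a = -3: -3+-3=-6, -3+-2=-5, -3+2=-1, -3+5=2, -3+9=6
a = -2: -2+-2=-4, -2+2=0, -2+5=3, -2+9=7
a = 2: 2+2=4, 2+5=7, 2+9=11
a = 5: 5+5=10, 5+9=14
a = 9: 9+9=18
Distinct sums: {-12, -9, -8, -6, -5, -4, -1, 0, 2, 3, 4, 6, 7, 10, 11, 14, 18}
|A + A| = 17

|A + A| = 17


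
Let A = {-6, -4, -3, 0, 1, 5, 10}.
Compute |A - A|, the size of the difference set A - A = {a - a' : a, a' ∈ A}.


A - A = {a - a' : a, a' ∈ A}; |A| = 7.
Bounds: 2|A|-1 ≤ |A - A| ≤ |A|² - |A| + 1, i.e. 13 ≤ |A - A| ≤ 43.
Note: 0 ∈ A - A always (from a - a). The set is symmetric: if d ∈ A - A then -d ∈ A - A.
Enumerate nonzero differences d = a - a' with a > a' (then include -d):
Positive differences: {1, 2, 3, 4, 5, 6, 7, 8, 9, 10, 11, 13, 14, 16}
Full difference set: {0} ∪ (positive diffs) ∪ (negative diffs).
|A - A| = 1 + 2·14 = 29 (matches direct enumeration: 29).

|A - A| = 29


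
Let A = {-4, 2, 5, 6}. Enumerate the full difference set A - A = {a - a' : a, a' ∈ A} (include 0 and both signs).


A - A = {a - a' : a, a' ∈ A}.
Compute a - a' for each ordered pair (a, a'):
a = -4: -4--4=0, -4-2=-6, -4-5=-9, -4-6=-10
a = 2: 2--4=6, 2-2=0, 2-5=-3, 2-6=-4
a = 5: 5--4=9, 5-2=3, 5-5=0, 5-6=-1
a = 6: 6--4=10, 6-2=4, 6-5=1, 6-6=0
Collecting distinct values (and noting 0 appears from a-a):
A - A = {-10, -9, -6, -4, -3, -1, 0, 1, 3, 4, 6, 9, 10}
|A - A| = 13

A - A = {-10, -9, -6, -4, -3, -1, 0, 1, 3, 4, 6, 9, 10}


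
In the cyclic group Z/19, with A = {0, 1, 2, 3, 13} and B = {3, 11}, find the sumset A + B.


Work in Z/19Z: reduce every sum a + b modulo 19.
Enumerate all 10 pairs:
a = 0: 0+3=3, 0+11=11
a = 1: 1+3=4, 1+11=12
a = 2: 2+3=5, 2+11=13
a = 3: 3+3=6, 3+11=14
a = 13: 13+3=16, 13+11=5
Distinct residues collected: {3, 4, 5, 6, 11, 12, 13, 14, 16}
|A + B| = 9 (out of 19 total residues).

A + B = {3, 4, 5, 6, 11, 12, 13, 14, 16}


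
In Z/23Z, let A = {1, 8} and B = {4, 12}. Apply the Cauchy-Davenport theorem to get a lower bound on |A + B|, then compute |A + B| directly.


Cauchy-Davenport: |A + B| ≥ min(p, |A| + |B| - 1) for A, B nonempty in Z/pZ.
|A| = 2, |B| = 2, p = 23.
CD lower bound = min(23, 2 + 2 - 1) = min(23, 3) = 3.
Compute A + B mod 23 directly:
a = 1: 1+4=5, 1+12=13
a = 8: 8+4=12, 8+12=20
A + B = {5, 12, 13, 20}, so |A + B| = 4.
Verify: 4 ≥ 3? Yes ✓.

CD lower bound = 3, actual |A + B| = 4.


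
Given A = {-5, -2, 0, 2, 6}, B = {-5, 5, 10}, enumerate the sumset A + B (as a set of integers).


A + B = {a + b : a ∈ A, b ∈ B}.
Enumerate all |A|·|B| = 5·3 = 15 pairs (a, b) and collect distinct sums.
a = -5: -5+-5=-10, -5+5=0, -5+10=5
a = -2: -2+-5=-7, -2+5=3, -2+10=8
a = 0: 0+-5=-5, 0+5=5, 0+10=10
a = 2: 2+-5=-3, 2+5=7, 2+10=12
a = 6: 6+-5=1, 6+5=11, 6+10=16
Collecting distinct sums: A + B = {-10, -7, -5, -3, 0, 1, 3, 5, 7, 8, 10, 11, 12, 16}
|A + B| = 14

A + B = {-10, -7, -5, -3, 0, 1, 3, 5, 7, 8, 10, 11, 12, 16}


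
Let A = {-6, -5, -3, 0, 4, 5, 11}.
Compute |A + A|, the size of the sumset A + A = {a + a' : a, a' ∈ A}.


A + A = {a + a' : a, a' ∈ A}; |A| = 7.
General bounds: 2|A| - 1 ≤ |A + A| ≤ |A|(|A|+1)/2, i.e. 13 ≤ |A + A| ≤ 28.
Lower bound 2|A|-1 is attained iff A is an arithmetic progression.
Enumerate sums a + a' for a ≤ a' (symmetric, so this suffices):
a = -6: -6+-6=-12, -6+-5=-11, -6+-3=-9, -6+0=-6, -6+4=-2, -6+5=-1, -6+11=5
a = -5: -5+-5=-10, -5+-3=-8, -5+0=-5, -5+4=-1, -5+5=0, -5+11=6
a = -3: -3+-3=-6, -3+0=-3, -3+4=1, -3+5=2, -3+11=8
a = 0: 0+0=0, 0+4=4, 0+5=5, 0+11=11
a = 4: 4+4=8, 4+5=9, 4+11=15
a = 5: 5+5=10, 5+11=16
a = 11: 11+11=22
Distinct sums: {-12, -11, -10, -9, -8, -6, -5, -3, -2, -1, 0, 1, 2, 4, 5, 6, 8, 9, 10, 11, 15, 16, 22}
|A + A| = 23

|A + A| = 23


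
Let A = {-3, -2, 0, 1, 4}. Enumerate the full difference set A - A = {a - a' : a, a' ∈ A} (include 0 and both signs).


A - A = {a - a' : a, a' ∈ A}.
Compute a - a' for each ordered pair (a, a'):
a = -3: -3--3=0, -3--2=-1, -3-0=-3, -3-1=-4, -3-4=-7
a = -2: -2--3=1, -2--2=0, -2-0=-2, -2-1=-3, -2-4=-6
a = 0: 0--3=3, 0--2=2, 0-0=0, 0-1=-1, 0-4=-4
a = 1: 1--3=4, 1--2=3, 1-0=1, 1-1=0, 1-4=-3
a = 4: 4--3=7, 4--2=6, 4-0=4, 4-1=3, 4-4=0
Collecting distinct values (and noting 0 appears from a-a):
A - A = {-7, -6, -4, -3, -2, -1, 0, 1, 2, 3, 4, 6, 7}
|A - A| = 13

A - A = {-7, -6, -4, -3, -2, -1, 0, 1, 2, 3, 4, 6, 7}


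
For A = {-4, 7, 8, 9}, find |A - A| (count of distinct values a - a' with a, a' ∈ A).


A - A = {a - a' : a, a' ∈ A}; |A| = 4.
Bounds: 2|A|-1 ≤ |A - A| ≤ |A|² - |A| + 1, i.e. 7 ≤ |A - A| ≤ 13.
Note: 0 ∈ A - A always (from a - a). The set is symmetric: if d ∈ A - A then -d ∈ A - A.
Enumerate nonzero differences d = a - a' with a > a' (then include -d):
Positive differences: {1, 2, 11, 12, 13}
Full difference set: {0} ∪ (positive diffs) ∪ (negative diffs).
|A - A| = 1 + 2·5 = 11 (matches direct enumeration: 11).

|A - A| = 11


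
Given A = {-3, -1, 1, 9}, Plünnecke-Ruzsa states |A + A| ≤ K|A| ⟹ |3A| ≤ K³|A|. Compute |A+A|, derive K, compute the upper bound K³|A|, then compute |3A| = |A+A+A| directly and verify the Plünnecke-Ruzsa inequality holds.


|A| = 4.
Step 1: Compute A + A by enumerating all 16 pairs.
A + A = {-6, -4, -2, 0, 2, 6, 8, 10, 18}, so |A + A| = 9.
Step 2: Doubling constant K = |A + A|/|A| = 9/4 = 9/4 ≈ 2.2500.
Step 3: Plünnecke-Ruzsa gives |3A| ≤ K³·|A| = (2.2500)³ · 4 ≈ 45.5625.
Step 4: Compute 3A = A + A + A directly by enumerating all triples (a,b,c) ∈ A³; |3A| = 15.
Step 5: Check 15 ≤ 45.5625? Yes ✓.

K = 9/4, Plünnecke-Ruzsa bound K³|A| ≈ 45.5625, |3A| = 15, inequality holds.


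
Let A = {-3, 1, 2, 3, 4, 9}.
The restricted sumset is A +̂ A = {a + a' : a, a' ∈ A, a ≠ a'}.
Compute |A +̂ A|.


Restricted sumset: A +̂ A = {a + a' : a ∈ A, a' ∈ A, a ≠ a'}.
Equivalently, take A + A and drop any sum 2a that is achievable ONLY as a + a for a ∈ A (i.e. sums representable only with equal summands).
Enumerate pairs (a, a') with a < a' (symmetric, so each unordered pair gives one sum; this covers all a ≠ a'):
  -3 + 1 = -2
  -3 + 2 = -1
  -3 + 3 = 0
  -3 + 4 = 1
  -3 + 9 = 6
  1 + 2 = 3
  1 + 3 = 4
  1 + 4 = 5
  1 + 9 = 10
  2 + 3 = 5
  2 + 4 = 6
  2 + 9 = 11
  3 + 4 = 7
  3 + 9 = 12
  4 + 9 = 13
Collected distinct sums: {-2, -1, 0, 1, 3, 4, 5, 6, 7, 10, 11, 12, 13}
|A +̂ A| = 13
(Reference bound: |A +̂ A| ≥ 2|A| - 3 for |A| ≥ 2, with |A| = 6 giving ≥ 9.)

|A +̂ A| = 13


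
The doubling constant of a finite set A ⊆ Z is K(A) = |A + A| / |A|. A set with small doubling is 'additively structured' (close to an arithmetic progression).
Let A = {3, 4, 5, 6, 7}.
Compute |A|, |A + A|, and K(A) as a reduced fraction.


|A| = 5.
Compute A + A by enumerating all 25 pairs.
A + A = {6, 7, 8, 9, 10, 11, 12, 13, 14}, so |A + A| = 9.
K = |A + A| / |A| = 9/5 (already in lowest terms) ≈ 1.8000.
Reference: AP of size 5 gives K = 9/5 ≈ 1.8000; a fully generic set of size 5 gives K ≈ 3.0000.

|A| = 5, |A + A| = 9, K = 9/5.


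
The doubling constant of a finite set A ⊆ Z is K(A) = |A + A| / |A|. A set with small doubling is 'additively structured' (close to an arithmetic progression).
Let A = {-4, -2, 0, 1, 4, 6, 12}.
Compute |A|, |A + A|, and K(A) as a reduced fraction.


|A| = 7.
Compute A + A by enumerating all 49 pairs.
A + A = {-8, -6, -4, -3, -2, -1, 0, 1, 2, 4, 5, 6, 7, 8, 10, 12, 13, 16, 18, 24}, so |A + A| = 20.
K = |A + A| / |A| = 20/7 (already in lowest terms) ≈ 2.8571.
Reference: AP of size 7 gives K = 13/7 ≈ 1.8571; a fully generic set of size 7 gives K ≈ 4.0000.

|A| = 7, |A + A| = 20, K = 20/7.


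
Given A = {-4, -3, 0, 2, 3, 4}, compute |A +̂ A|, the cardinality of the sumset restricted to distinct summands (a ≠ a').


Restricted sumset: A +̂ A = {a + a' : a ∈ A, a' ∈ A, a ≠ a'}.
Equivalently, take A + A and drop any sum 2a that is achievable ONLY as a + a for a ∈ A (i.e. sums representable only with equal summands).
Enumerate pairs (a, a') with a < a' (symmetric, so each unordered pair gives one sum; this covers all a ≠ a'):
  -4 + -3 = -7
  -4 + 0 = -4
  -4 + 2 = -2
  -4 + 3 = -1
  -4 + 4 = 0
  -3 + 0 = -3
  -3 + 2 = -1
  -3 + 3 = 0
  -3 + 4 = 1
  0 + 2 = 2
  0 + 3 = 3
  0 + 4 = 4
  2 + 3 = 5
  2 + 4 = 6
  3 + 4 = 7
Collected distinct sums: {-7, -4, -3, -2, -1, 0, 1, 2, 3, 4, 5, 6, 7}
|A +̂ A| = 13
(Reference bound: |A +̂ A| ≥ 2|A| - 3 for |A| ≥ 2, with |A| = 6 giving ≥ 9.)

|A +̂ A| = 13


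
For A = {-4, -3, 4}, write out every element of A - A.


A - A = {a - a' : a, a' ∈ A}.
Compute a - a' for each ordered pair (a, a'):
a = -4: -4--4=0, -4--3=-1, -4-4=-8
a = -3: -3--4=1, -3--3=0, -3-4=-7
a = 4: 4--4=8, 4--3=7, 4-4=0
Collecting distinct values (and noting 0 appears from a-a):
A - A = {-8, -7, -1, 0, 1, 7, 8}
|A - A| = 7

A - A = {-8, -7, -1, 0, 1, 7, 8}


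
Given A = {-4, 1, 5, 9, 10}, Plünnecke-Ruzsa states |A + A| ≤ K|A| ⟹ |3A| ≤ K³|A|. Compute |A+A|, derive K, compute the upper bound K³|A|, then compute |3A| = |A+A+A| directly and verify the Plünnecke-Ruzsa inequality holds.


|A| = 5.
Step 1: Compute A + A by enumerating all 25 pairs.
A + A = {-8, -3, 1, 2, 5, 6, 10, 11, 14, 15, 18, 19, 20}, so |A + A| = 13.
Step 2: Doubling constant K = |A + A|/|A| = 13/5 = 13/5 ≈ 2.6000.
Step 3: Plünnecke-Ruzsa gives |3A| ≤ K³·|A| = (2.6000)³ · 5 ≈ 87.8800.
Step 4: Compute 3A = A + A + A directly by enumerating all triples (a,b,c) ∈ A³; |3A| = 25.
Step 5: Check 25 ≤ 87.8800? Yes ✓.

K = 13/5, Plünnecke-Ruzsa bound K³|A| ≈ 87.8800, |3A| = 25, inequality holds.


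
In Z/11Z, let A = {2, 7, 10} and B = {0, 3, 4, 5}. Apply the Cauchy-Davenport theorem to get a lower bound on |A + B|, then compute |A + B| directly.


Cauchy-Davenport: |A + B| ≥ min(p, |A| + |B| - 1) for A, B nonempty in Z/pZ.
|A| = 3, |B| = 4, p = 11.
CD lower bound = min(11, 3 + 4 - 1) = min(11, 6) = 6.
Compute A + B mod 11 directly:
a = 2: 2+0=2, 2+3=5, 2+4=6, 2+5=7
a = 7: 7+0=7, 7+3=10, 7+4=0, 7+5=1
a = 10: 10+0=10, 10+3=2, 10+4=3, 10+5=4
A + B = {0, 1, 2, 3, 4, 5, 6, 7, 10}, so |A + B| = 9.
Verify: 9 ≥ 6? Yes ✓.

CD lower bound = 6, actual |A + B| = 9.


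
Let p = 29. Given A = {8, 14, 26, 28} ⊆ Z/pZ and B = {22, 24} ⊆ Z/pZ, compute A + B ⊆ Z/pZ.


Work in Z/29Z: reduce every sum a + b modulo 29.
Enumerate all 8 pairs:
a = 8: 8+22=1, 8+24=3
a = 14: 14+22=7, 14+24=9
a = 26: 26+22=19, 26+24=21
a = 28: 28+22=21, 28+24=23
Distinct residues collected: {1, 3, 7, 9, 19, 21, 23}
|A + B| = 7 (out of 29 total residues).

A + B = {1, 3, 7, 9, 19, 21, 23}


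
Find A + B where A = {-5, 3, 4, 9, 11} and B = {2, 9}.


A + B = {a + b : a ∈ A, b ∈ B}.
Enumerate all |A|·|B| = 5·2 = 10 pairs (a, b) and collect distinct sums.
a = -5: -5+2=-3, -5+9=4
a = 3: 3+2=5, 3+9=12
a = 4: 4+2=6, 4+9=13
a = 9: 9+2=11, 9+9=18
a = 11: 11+2=13, 11+9=20
Collecting distinct sums: A + B = {-3, 4, 5, 6, 11, 12, 13, 18, 20}
|A + B| = 9

A + B = {-3, 4, 5, 6, 11, 12, 13, 18, 20}


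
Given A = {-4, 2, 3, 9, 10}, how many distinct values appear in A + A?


A + A = {a + a' : a, a' ∈ A}; |A| = 5.
General bounds: 2|A| - 1 ≤ |A + A| ≤ |A|(|A|+1)/2, i.e. 9 ≤ |A + A| ≤ 15.
Lower bound 2|A|-1 is attained iff A is an arithmetic progression.
Enumerate sums a + a' for a ≤ a' (symmetric, so this suffices):
a = -4: -4+-4=-8, -4+2=-2, -4+3=-1, -4+9=5, -4+10=6
a = 2: 2+2=4, 2+3=5, 2+9=11, 2+10=12
a = 3: 3+3=6, 3+9=12, 3+10=13
a = 9: 9+9=18, 9+10=19
a = 10: 10+10=20
Distinct sums: {-8, -2, -1, 4, 5, 6, 11, 12, 13, 18, 19, 20}
|A + A| = 12

|A + A| = 12


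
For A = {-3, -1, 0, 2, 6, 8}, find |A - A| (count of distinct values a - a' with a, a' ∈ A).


A - A = {a - a' : a, a' ∈ A}; |A| = 6.
Bounds: 2|A|-1 ≤ |A - A| ≤ |A|² - |A| + 1, i.e. 11 ≤ |A - A| ≤ 31.
Note: 0 ∈ A - A always (from a - a). The set is symmetric: if d ∈ A - A then -d ∈ A - A.
Enumerate nonzero differences d = a - a' with a > a' (then include -d):
Positive differences: {1, 2, 3, 4, 5, 6, 7, 8, 9, 11}
Full difference set: {0} ∪ (positive diffs) ∪ (negative diffs).
|A - A| = 1 + 2·10 = 21 (matches direct enumeration: 21).

|A - A| = 21


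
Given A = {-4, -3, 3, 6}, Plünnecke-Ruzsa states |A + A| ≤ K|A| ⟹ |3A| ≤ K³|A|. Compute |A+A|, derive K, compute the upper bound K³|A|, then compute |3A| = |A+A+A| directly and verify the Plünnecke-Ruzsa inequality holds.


|A| = 4.
Step 1: Compute A + A by enumerating all 16 pairs.
A + A = {-8, -7, -6, -1, 0, 2, 3, 6, 9, 12}, so |A + A| = 10.
Step 2: Doubling constant K = |A + A|/|A| = 10/4 = 10/4 ≈ 2.5000.
Step 3: Plünnecke-Ruzsa gives |3A| ≤ K³·|A| = (2.5000)³ · 4 ≈ 62.5000.
Step 4: Compute 3A = A + A + A directly by enumerating all triples (a,b,c) ∈ A³; |3A| = 19.
Step 5: Check 19 ≤ 62.5000? Yes ✓.

K = 10/4, Plünnecke-Ruzsa bound K³|A| ≈ 62.5000, |3A| = 19, inequality holds.


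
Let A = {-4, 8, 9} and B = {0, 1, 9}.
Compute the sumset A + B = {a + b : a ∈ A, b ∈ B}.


A + B = {a + b : a ∈ A, b ∈ B}.
Enumerate all |A|·|B| = 3·3 = 9 pairs (a, b) and collect distinct sums.
a = -4: -4+0=-4, -4+1=-3, -4+9=5
a = 8: 8+0=8, 8+1=9, 8+9=17
a = 9: 9+0=9, 9+1=10, 9+9=18
Collecting distinct sums: A + B = {-4, -3, 5, 8, 9, 10, 17, 18}
|A + B| = 8

A + B = {-4, -3, 5, 8, 9, 10, 17, 18}


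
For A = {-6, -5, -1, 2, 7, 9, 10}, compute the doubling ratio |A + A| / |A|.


|A| = 7.
Compute A + A by enumerating all 49 pairs.
A + A = {-12, -11, -10, -7, -6, -4, -3, -2, 1, 2, 3, 4, 5, 6, 8, 9, 11, 12, 14, 16, 17, 18, 19, 20}, so |A + A| = 24.
K = |A + A| / |A| = 24/7 (already in lowest terms) ≈ 3.4286.
Reference: AP of size 7 gives K = 13/7 ≈ 1.8571; a fully generic set of size 7 gives K ≈ 4.0000.

|A| = 7, |A + A| = 24, K = 24/7.


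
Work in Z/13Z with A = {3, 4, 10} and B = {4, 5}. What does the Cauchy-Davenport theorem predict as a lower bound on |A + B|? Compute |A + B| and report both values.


Cauchy-Davenport: |A + B| ≥ min(p, |A| + |B| - 1) for A, B nonempty in Z/pZ.
|A| = 3, |B| = 2, p = 13.
CD lower bound = min(13, 3 + 2 - 1) = min(13, 4) = 4.
Compute A + B mod 13 directly:
a = 3: 3+4=7, 3+5=8
a = 4: 4+4=8, 4+5=9
a = 10: 10+4=1, 10+5=2
A + B = {1, 2, 7, 8, 9}, so |A + B| = 5.
Verify: 5 ≥ 4? Yes ✓.

CD lower bound = 4, actual |A + B| = 5.


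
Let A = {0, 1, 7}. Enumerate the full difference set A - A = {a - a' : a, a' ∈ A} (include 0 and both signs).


A - A = {a - a' : a, a' ∈ A}.
Compute a - a' for each ordered pair (a, a'):
a = 0: 0-0=0, 0-1=-1, 0-7=-7
a = 1: 1-0=1, 1-1=0, 1-7=-6
a = 7: 7-0=7, 7-1=6, 7-7=0
Collecting distinct values (and noting 0 appears from a-a):
A - A = {-7, -6, -1, 0, 1, 6, 7}
|A - A| = 7

A - A = {-7, -6, -1, 0, 1, 6, 7}


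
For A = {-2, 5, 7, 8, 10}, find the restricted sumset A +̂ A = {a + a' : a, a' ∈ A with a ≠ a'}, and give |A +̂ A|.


Restricted sumset: A +̂ A = {a + a' : a ∈ A, a' ∈ A, a ≠ a'}.
Equivalently, take A + A and drop any sum 2a that is achievable ONLY as a + a for a ∈ A (i.e. sums representable only with equal summands).
Enumerate pairs (a, a') with a < a' (symmetric, so each unordered pair gives one sum; this covers all a ≠ a'):
  -2 + 5 = 3
  -2 + 7 = 5
  -2 + 8 = 6
  -2 + 10 = 8
  5 + 7 = 12
  5 + 8 = 13
  5 + 10 = 15
  7 + 8 = 15
  7 + 10 = 17
  8 + 10 = 18
Collected distinct sums: {3, 5, 6, 8, 12, 13, 15, 17, 18}
|A +̂ A| = 9
(Reference bound: |A +̂ A| ≥ 2|A| - 3 for |A| ≥ 2, with |A| = 5 giving ≥ 7.)

|A +̂ A| = 9


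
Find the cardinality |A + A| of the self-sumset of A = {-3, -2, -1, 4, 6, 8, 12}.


A + A = {a + a' : a, a' ∈ A}; |A| = 7.
General bounds: 2|A| - 1 ≤ |A + A| ≤ |A|(|A|+1)/2, i.e. 13 ≤ |A + A| ≤ 28.
Lower bound 2|A|-1 is attained iff A is an arithmetic progression.
Enumerate sums a + a' for a ≤ a' (symmetric, so this suffices):
a = -3: -3+-3=-6, -3+-2=-5, -3+-1=-4, -3+4=1, -3+6=3, -3+8=5, -3+12=9
a = -2: -2+-2=-4, -2+-1=-3, -2+4=2, -2+6=4, -2+8=6, -2+12=10
a = -1: -1+-1=-2, -1+4=3, -1+6=5, -1+8=7, -1+12=11
a = 4: 4+4=8, 4+6=10, 4+8=12, 4+12=16
a = 6: 6+6=12, 6+8=14, 6+12=18
a = 8: 8+8=16, 8+12=20
a = 12: 12+12=24
Distinct sums: {-6, -5, -4, -3, -2, 1, 2, 3, 4, 5, 6, 7, 8, 9, 10, 11, 12, 14, 16, 18, 20, 24}
|A + A| = 22

|A + A| = 22


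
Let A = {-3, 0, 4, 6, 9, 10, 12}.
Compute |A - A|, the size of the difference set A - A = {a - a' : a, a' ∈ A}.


A - A = {a - a' : a, a' ∈ A}; |A| = 7.
Bounds: 2|A|-1 ≤ |A - A| ≤ |A|² - |A| + 1, i.e. 13 ≤ |A - A| ≤ 43.
Note: 0 ∈ A - A always (from a - a). The set is symmetric: if d ∈ A - A then -d ∈ A - A.
Enumerate nonzero differences d = a - a' with a > a' (then include -d):
Positive differences: {1, 2, 3, 4, 5, 6, 7, 8, 9, 10, 12, 13, 15}
Full difference set: {0} ∪ (positive diffs) ∪ (negative diffs).
|A - A| = 1 + 2·13 = 27 (matches direct enumeration: 27).

|A - A| = 27


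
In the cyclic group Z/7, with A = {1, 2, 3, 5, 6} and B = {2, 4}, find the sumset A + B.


Work in Z/7Z: reduce every sum a + b modulo 7.
Enumerate all 10 pairs:
a = 1: 1+2=3, 1+4=5
a = 2: 2+2=4, 2+4=6
a = 3: 3+2=5, 3+4=0
a = 5: 5+2=0, 5+4=2
a = 6: 6+2=1, 6+4=3
Distinct residues collected: {0, 1, 2, 3, 4, 5, 6}
|A + B| = 7 (out of 7 total residues).

A + B = {0, 1, 2, 3, 4, 5, 6}


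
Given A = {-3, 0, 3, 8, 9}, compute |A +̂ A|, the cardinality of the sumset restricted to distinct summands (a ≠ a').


Restricted sumset: A +̂ A = {a + a' : a ∈ A, a' ∈ A, a ≠ a'}.
Equivalently, take A + A and drop any sum 2a that is achievable ONLY as a + a for a ∈ A (i.e. sums representable only with equal summands).
Enumerate pairs (a, a') with a < a' (symmetric, so each unordered pair gives one sum; this covers all a ≠ a'):
  -3 + 0 = -3
  -3 + 3 = 0
  -3 + 8 = 5
  -3 + 9 = 6
  0 + 3 = 3
  0 + 8 = 8
  0 + 9 = 9
  3 + 8 = 11
  3 + 9 = 12
  8 + 9 = 17
Collected distinct sums: {-3, 0, 3, 5, 6, 8, 9, 11, 12, 17}
|A +̂ A| = 10
(Reference bound: |A +̂ A| ≥ 2|A| - 3 for |A| ≥ 2, with |A| = 5 giving ≥ 7.)

|A +̂ A| = 10


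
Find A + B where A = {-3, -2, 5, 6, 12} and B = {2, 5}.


A + B = {a + b : a ∈ A, b ∈ B}.
Enumerate all |A|·|B| = 5·2 = 10 pairs (a, b) and collect distinct sums.
a = -3: -3+2=-1, -3+5=2
a = -2: -2+2=0, -2+5=3
a = 5: 5+2=7, 5+5=10
a = 6: 6+2=8, 6+5=11
a = 12: 12+2=14, 12+5=17
Collecting distinct sums: A + B = {-1, 0, 2, 3, 7, 8, 10, 11, 14, 17}
|A + B| = 10

A + B = {-1, 0, 2, 3, 7, 8, 10, 11, 14, 17}


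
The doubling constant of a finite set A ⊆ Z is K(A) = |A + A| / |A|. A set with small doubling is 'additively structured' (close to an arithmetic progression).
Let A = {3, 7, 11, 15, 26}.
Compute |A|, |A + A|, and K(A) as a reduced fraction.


|A| = 5.
Compute A + A by enumerating all 25 pairs.
A + A = {6, 10, 14, 18, 22, 26, 29, 30, 33, 37, 41, 52}, so |A + A| = 12.
K = |A + A| / |A| = 12/5 (already in lowest terms) ≈ 2.4000.
Reference: AP of size 5 gives K = 9/5 ≈ 1.8000; a fully generic set of size 5 gives K ≈ 3.0000.

|A| = 5, |A + A| = 12, K = 12/5.


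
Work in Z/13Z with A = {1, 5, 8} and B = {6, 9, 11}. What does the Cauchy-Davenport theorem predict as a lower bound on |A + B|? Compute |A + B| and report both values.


Cauchy-Davenport: |A + B| ≥ min(p, |A| + |B| - 1) for A, B nonempty in Z/pZ.
|A| = 3, |B| = 3, p = 13.
CD lower bound = min(13, 3 + 3 - 1) = min(13, 5) = 5.
Compute A + B mod 13 directly:
a = 1: 1+6=7, 1+9=10, 1+11=12
a = 5: 5+6=11, 5+9=1, 5+11=3
a = 8: 8+6=1, 8+9=4, 8+11=6
A + B = {1, 3, 4, 6, 7, 10, 11, 12}, so |A + B| = 8.
Verify: 8 ≥ 5? Yes ✓.

CD lower bound = 5, actual |A + B| = 8.


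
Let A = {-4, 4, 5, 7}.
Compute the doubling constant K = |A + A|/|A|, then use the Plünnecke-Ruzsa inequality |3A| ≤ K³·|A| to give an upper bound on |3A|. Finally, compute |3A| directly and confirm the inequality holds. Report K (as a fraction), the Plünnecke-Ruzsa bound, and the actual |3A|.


|A| = 4.
Step 1: Compute A + A by enumerating all 16 pairs.
A + A = {-8, 0, 1, 3, 8, 9, 10, 11, 12, 14}, so |A + A| = 10.
Step 2: Doubling constant K = |A + A|/|A| = 10/4 = 10/4 ≈ 2.5000.
Step 3: Plünnecke-Ruzsa gives |3A| ≤ K³·|A| = (2.5000)³ · 4 ≈ 62.5000.
Step 4: Compute 3A = A + A + A directly by enumerating all triples (a,b,c) ∈ A³; |3A| = 19.
Step 5: Check 19 ≤ 62.5000? Yes ✓.

K = 10/4, Plünnecke-Ruzsa bound K³|A| ≈ 62.5000, |3A| = 19, inequality holds.


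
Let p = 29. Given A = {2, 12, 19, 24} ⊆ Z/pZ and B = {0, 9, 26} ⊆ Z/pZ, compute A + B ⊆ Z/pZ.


Work in Z/29Z: reduce every sum a + b modulo 29.
Enumerate all 12 pairs:
a = 2: 2+0=2, 2+9=11, 2+26=28
a = 12: 12+0=12, 12+9=21, 12+26=9
a = 19: 19+0=19, 19+9=28, 19+26=16
a = 24: 24+0=24, 24+9=4, 24+26=21
Distinct residues collected: {2, 4, 9, 11, 12, 16, 19, 21, 24, 28}
|A + B| = 10 (out of 29 total residues).

A + B = {2, 4, 9, 11, 12, 16, 19, 21, 24, 28}


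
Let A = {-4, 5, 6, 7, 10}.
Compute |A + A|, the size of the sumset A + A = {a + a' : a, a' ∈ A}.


A + A = {a + a' : a, a' ∈ A}; |A| = 5.
General bounds: 2|A| - 1 ≤ |A + A| ≤ |A|(|A|+1)/2, i.e. 9 ≤ |A + A| ≤ 15.
Lower bound 2|A|-1 is attained iff A is an arithmetic progression.
Enumerate sums a + a' for a ≤ a' (symmetric, so this suffices):
a = -4: -4+-4=-8, -4+5=1, -4+6=2, -4+7=3, -4+10=6
a = 5: 5+5=10, 5+6=11, 5+7=12, 5+10=15
a = 6: 6+6=12, 6+7=13, 6+10=16
a = 7: 7+7=14, 7+10=17
a = 10: 10+10=20
Distinct sums: {-8, 1, 2, 3, 6, 10, 11, 12, 13, 14, 15, 16, 17, 20}
|A + A| = 14

|A + A| = 14


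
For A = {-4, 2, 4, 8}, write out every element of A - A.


A - A = {a - a' : a, a' ∈ A}.
Compute a - a' for each ordered pair (a, a'):
a = -4: -4--4=0, -4-2=-6, -4-4=-8, -4-8=-12
a = 2: 2--4=6, 2-2=0, 2-4=-2, 2-8=-6
a = 4: 4--4=8, 4-2=2, 4-4=0, 4-8=-4
a = 8: 8--4=12, 8-2=6, 8-4=4, 8-8=0
Collecting distinct values (and noting 0 appears from a-a):
A - A = {-12, -8, -6, -4, -2, 0, 2, 4, 6, 8, 12}
|A - A| = 11

A - A = {-12, -8, -6, -4, -2, 0, 2, 4, 6, 8, 12}


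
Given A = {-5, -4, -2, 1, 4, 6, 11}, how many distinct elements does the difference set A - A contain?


A - A = {a - a' : a, a' ∈ A}; |A| = 7.
Bounds: 2|A|-1 ≤ |A - A| ≤ |A|² - |A| + 1, i.e. 13 ≤ |A - A| ≤ 43.
Note: 0 ∈ A - A always (from a - a). The set is symmetric: if d ∈ A - A then -d ∈ A - A.
Enumerate nonzero differences d = a - a' with a > a' (then include -d):
Positive differences: {1, 2, 3, 5, 6, 7, 8, 9, 10, 11, 13, 15, 16}
Full difference set: {0} ∪ (positive diffs) ∪ (negative diffs).
|A - A| = 1 + 2·13 = 27 (matches direct enumeration: 27).

|A - A| = 27


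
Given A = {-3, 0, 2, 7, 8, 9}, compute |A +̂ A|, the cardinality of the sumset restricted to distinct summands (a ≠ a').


Restricted sumset: A +̂ A = {a + a' : a ∈ A, a' ∈ A, a ≠ a'}.
Equivalently, take A + A and drop any sum 2a that is achievable ONLY as a + a for a ∈ A (i.e. sums representable only with equal summands).
Enumerate pairs (a, a') with a < a' (symmetric, so each unordered pair gives one sum; this covers all a ≠ a'):
  -3 + 0 = -3
  -3 + 2 = -1
  -3 + 7 = 4
  -3 + 8 = 5
  -3 + 9 = 6
  0 + 2 = 2
  0 + 7 = 7
  0 + 8 = 8
  0 + 9 = 9
  2 + 7 = 9
  2 + 8 = 10
  2 + 9 = 11
  7 + 8 = 15
  7 + 9 = 16
  8 + 9 = 17
Collected distinct sums: {-3, -1, 2, 4, 5, 6, 7, 8, 9, 10, 11, 15, 16, 17}
|A +̂ A| = 14
(Reference bound: |A +̂ A| ≥ 2|A| - 3 for |A| ≥ 2, with |A| = 6 giving ≥ 9.)

|A +̂ A| = 14


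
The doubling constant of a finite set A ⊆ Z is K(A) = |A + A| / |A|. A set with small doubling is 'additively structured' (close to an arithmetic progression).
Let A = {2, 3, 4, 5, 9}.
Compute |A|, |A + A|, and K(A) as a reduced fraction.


|A| = 5.
Compute A + A by enumerating all 25 pairs.
A + A = {4, 5, 6, 7, 8, 9, 10, 11, 12, 13, 14, 18}, so |A + A| = 12.
K = |A + A| / |A| = 12/5 (already in lowest terms) ≈ 2.4000.
Reference: AP of size 5 gives K = 9/5 ≈ 1.8000; a fully generic set of size 5 gives K ≈ 3.0000.

|A| = 5, |A + A| = 12, K = 12/5.


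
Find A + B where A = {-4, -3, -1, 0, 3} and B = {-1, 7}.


A + B = {a + b : a ∈ A, b ∈ B}.
Enumerate all |A|·|B| = 5·2 = 10 pairs (a, b) and collect distinct sums.
a = -4: -4+-1=-5, -4+7=3
a = -3: -3+-1=-4, -3+7=4
a = -1: -1+-1=-2, -1+7=6
a = 0: 0+-1=-1, 0+7=7
a = 3: 3+-1=2, 3+7=10
Collecting distinct sums: A + B = {-5, -4, -2, -1, 2, 3, 4, 6, 7, 10}
|A + B| = 10

A + B = {-5, -4, -2, -1, 2, 3, 4, 6, 7, 10}


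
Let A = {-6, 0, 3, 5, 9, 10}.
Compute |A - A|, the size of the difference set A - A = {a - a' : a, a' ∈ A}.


A - A = {a - a' : a, a' ∈ A}; |A| = 6.
Bounds: 2|A|-1 ≤ |A - A| ≤ |A|² - |A| + 1, i.e. 11 ≤ |A - A| ≤ 31.
Note: 0 ∈ A - A always (from a - a). The set is symmetric: if d ∈ A - A then -d ∈ A - A.
Enumerate nonzero differences d = a - a' with a > a' (then include -d):
Positive differences: {1, 2, 3, 4, 5, 6, 7, 9, 10, 11, 15, 16}
Full difference set: {0} ∪ (positive diffs) ∪ (negative diffs).
|A - A| = 1 + 2·12 = 25 (matches direct enumeration: 25).

|A - A| = 25


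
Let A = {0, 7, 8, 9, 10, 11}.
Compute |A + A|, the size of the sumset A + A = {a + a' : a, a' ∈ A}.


A + A = {a + a' : a, a' ∈ A}; |A| = 6.
General bounds: 2|A| - 1 ≤ |A + A| ≤ |A|(|A|+1)/2, i.e. 11 ≤ |A + A| ≤ 21.
Lower bound 2|A|-1 is attained iff A is an arithmetic progression.
Enumerate sums a + a' for a ≤ a' (symmetric, so this suffices):
a = 0: 0+0=0, 0+7=7, 0+8=8, 0+9=9, 0+10=10, 0+11=11
a = 7: 7+7=14, 7+8=15, 7+9=16, 7+10=17, 7+11=18
a = 8: 8+8=16, 8+9=17, 8+10=18, 8+11=19
a = 9: 9+9=18, 9+10=19, 9+11=20
a = 10: 10+10=20, 10+11=21
a = 11: 11+11=22
Distinct sums: {0, 7, 8, 9, 10, 11, 14, 15, 16, 17, 18, 19, 20, 21, 22}
|A + A| = 15

|A + A| = 15


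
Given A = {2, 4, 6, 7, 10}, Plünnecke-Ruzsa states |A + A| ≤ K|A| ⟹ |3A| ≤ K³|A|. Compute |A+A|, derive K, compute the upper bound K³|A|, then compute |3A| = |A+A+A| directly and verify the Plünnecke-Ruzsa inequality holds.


|A| = 5.
Step 1: Compute A + A by enumerating all 25 pairs.
A + A = {4, 6, 8, 9, 10, 11, 12, 13, 14, 16, 17, 20}, so |A + A| = 12.
Step 2: Doubling constant K = |A + A|/|A| = 12/5 = 12/5 ≈ 2.4000.
Step 3: Plünnecke-Ruzsa gives |3A| ≤ K³·|A| = (2.4000)³ · 5 ≈ 69.1200.
Step 4: Compute 3A = A + A + A directly by enumerating all triples (a,b,c) ∈ A³; |3A| = 20.
Step 5: Check 20 ≤ 69.1200? Yes ✓.

K = 12/5, Plünnecke-Ruzsa bound K³|A| ≈ 69.1200, |3A| = 20, inequality holds.


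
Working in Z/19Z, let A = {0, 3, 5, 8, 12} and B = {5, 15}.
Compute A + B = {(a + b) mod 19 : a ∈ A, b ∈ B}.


Work in Z/19Z: reduce every sum a + b modulo 19.
Enumerate all 10 pairs:
a = 0: 0+5=5, 0+15=15
a = 3: 3+5=8, 3+15=18
a = 5: 5+5=10, 5+15=1
a = 8: 8+5=13, 8+15=4
a = 12: 12+5=17, 12+15=8
Distinct residues collected: {1, 4, 5, 8, 10, 13, 15, 17, 18}
|A + B| = 9 (out of 19 total residues).

A + B = {1, 4, 5, 8, 10, 13, 15, 17, 18}


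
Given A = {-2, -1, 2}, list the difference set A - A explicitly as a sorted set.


A - A = {a - a' : a, a' ∈ A}.
Compute a - a' for each ordered pair (a, a'):
a = -2: -2--2=0, -2--1=-1, -2-2=-4
a = -1: -1--2=1, -1--1=0, -1-2=-3
a = 2: 2--2=4, 2--1=3, 2-2=0
Collecting distinct values (and noting 0 appears from a-a):
A - A = {-4, -3, -1, 0, 1, 3, 4}
|A - A| = 7

A - A = {-4, -3, -1, 0, 1, 3, 4}


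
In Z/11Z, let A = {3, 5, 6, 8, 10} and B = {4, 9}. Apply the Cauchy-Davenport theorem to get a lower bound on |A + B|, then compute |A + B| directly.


Cauchy-Davenport: |A + B| ≥ min(p, |A| + |B| - 1) for A, B nonempty in Z/pZ.
|A| = 5, |B| = 2, p = 11.
CD lower bound = min(11, 5 + 2 - 1) = min(11, 6) = 6.
Compute A + B mod 11 directly:
a = 3: 3+4=7, 3+9=1
a = 5: 5+4=9, 5+9=3
a = 6: 6+4=10, 6+9=4
a = 8: 8+4=1, 8+9=6
a = 10: 10+4=3, 10+9=8
A + B = {1, 3, 4, 6, 7, 8, 9, 10}, so |A + B| = 8.
Verify: 8 ≥ 6? Yes ✓.

CD lower bound = 6, actual |A + B| = 8.


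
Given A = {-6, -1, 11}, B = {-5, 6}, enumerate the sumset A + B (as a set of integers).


A + B = {a + b : a ∈ A, b ∈ B}.
Enumerate all |A|·|B| = 3·2 = 6 pairs (a, b) and collect distinct sums.
a = -6: -6+-5=-11, -6+6=0
a = -1: -1+-5=-6, -1+6=5
a = 11: 11+-5=6, 11+6=17
Collecting distinct sums: A + B = {-11, -6, 0, 5, 6, 17}
|A + B| = 6

A + B = {-11, -6, 0, 5, 6, 17}


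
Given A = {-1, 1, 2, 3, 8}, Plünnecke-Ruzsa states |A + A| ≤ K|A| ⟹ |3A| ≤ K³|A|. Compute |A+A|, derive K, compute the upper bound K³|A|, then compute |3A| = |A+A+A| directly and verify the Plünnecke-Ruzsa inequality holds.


|A| = 5.
Step 1: Compute A + A by enumerating all 25 pairs.
A + A = {-2, 0, 1, 2, 3, 4, 5, 6, 7, 9, 10, 11, 16}, so |A + A| = 13.
Step 2: Doubling constant K = |A + A|/|A| = 13/5 = 13/5 ≈ 2.6000.
Step 3: Plünnecke-Ruzsa gives |3A| ≤ K³·|A| = (2.6000)³ · 5 ≈ 87.8800.
Step 4: Compute 3A = A + A + A directly by enumerating all triples (a,b,c) ∈ A³; |3A| = 22.
Step 5: Check 22 ≤ 87.8800? Yes ✓.

K = 13/5, Plünnecke-Ruzsa bound K³|A| ≈ 87.8800, |3A| = 22, inequality holds.


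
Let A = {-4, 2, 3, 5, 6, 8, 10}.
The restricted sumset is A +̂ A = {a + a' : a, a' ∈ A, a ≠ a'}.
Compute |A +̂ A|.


Restricted sumset: A +̂ A = {a + a' : a ∈ A, a' ∈ A, a ≠ a'}.
Equivalently, take A + A and drop any sum 2a that is achievable ONLY as a + a for a ∈ A (i.e. sums representable only with equal summands).
Enumerate pairs (a, a') with a < a' (symmetric, so each unordered pair gives one sum; this covers all a ≠ a'):
  -4 + 2 = -2
  -4 + 3 = -1
  -4 + 5 = 1
  -4 + 6 = 2
  -4 + 8 = 4
  -4 + 10 = 6
  2 + 3 = 5
  2 + 5 = 7
  2 + 6 = 8
  2 + 8 = 10
  2 + 10 = 12
  3 + 5 = 8
  3 + 6 = 9
  3 + 8 = 11
  3 + 10 = 13
  5 + 6 = 11
  5 + 8 = 13
  5 + 10 = 15
  6 + 8 = 14
  6 + 10 = 16
  8 + 10 = 18
Collected distinct sums: {-2, -1, 1, 2, 4, 5, 6, 7, 8, 9, 10, 11, 12, 13, 14, 15, 16, 18}
|A +̂ A| = 18
(Reference bound: |A +̂ A| ≥ 2|A| - 3 for |A| ≥ 2, with |A| = 7 giving ≥ 11.)

|A +̂ A| = 18


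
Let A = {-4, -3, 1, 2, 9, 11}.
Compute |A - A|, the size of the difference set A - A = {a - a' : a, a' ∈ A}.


A - A = {a - a' : a, a' ∈ A}; |A| = 6.
Bounds: 2|A|-1 ≤ |A - A| ≤ |A|² - |A| + 1, i.e. 11 ≤ |A - A| ≤ 31.
Note: 0 ∈ A - A always (from a - a). The set is symmetric: if d ∈ A - A then -d ∈ A - A.
Enumerate nonzero differences d = a - a' with a > a' (then include -d):
Positive differences: {1, 2, 4, 5, 6, 7, 8, 9, 10, 12, 13, 14, 15}
Full difference set: {0} ∪ (positive diffs) ∪ (negative diffs).
|A - A| = 1 + 2·13 = 27 (matches direct enumeration: 27).

|A - A| = 27


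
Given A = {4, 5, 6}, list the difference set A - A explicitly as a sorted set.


A - A = {a - a' : a, a' ∈ A}.
Compute a - a' for each ordered pair (a, a'):
a = 4: 4-4=0, 4-5=-1, 4-6=-2
a = 5: 5-4=1, 5-5=0, 5-6=-1
a = 6: 6-4=2, 6-5=1, 6-6=0
Collecting distinct values (and noting 0 appears from a-a):
A - A = {-2, -1, 0, 1, 2}
|A - A| = 5

A - A = {-2, -1, 0, 1, 2}


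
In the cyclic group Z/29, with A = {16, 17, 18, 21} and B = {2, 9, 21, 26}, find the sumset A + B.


Work in Z/29Z: reduce every sum a + b modulo 29.
Enumerate all 16 pairs:
a = 16: 16+2=18, 16+9=25, 16+21=8, 16+26=13
a = 17: 17+2=19, 17+9=26, 17+21=9, 17+26=14
a = 18: 18+2=20, 18+9=27, 18+21=10, 18+26=15
a = 21: 21+2=23, 21+9=1, 21+21=13, 21+26=18
Distinct residues collected: {1, 8, 9, 10, 13, 14, 15, 18, 19, 20, 23, 25, 26, 27}
|A + B| = 14 (out of 29 total residues).

A + B = {1, 8, 9, 10, 13, 14, 15, 18, 19, 20, 23, 25, 26, 27}


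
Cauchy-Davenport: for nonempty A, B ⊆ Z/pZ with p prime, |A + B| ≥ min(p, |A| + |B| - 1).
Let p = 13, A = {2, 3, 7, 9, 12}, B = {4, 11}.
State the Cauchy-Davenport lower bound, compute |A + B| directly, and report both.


Cauchy-Davenport: |A + B| ≥ min(p, |A| + |B| - 1) for A, B nonempty in Z/pZ.
|A| = 5, |B| = 2, p = 13.
CD lower bound = min(13, 5 + 2 - 1) = min(13, 6) = 6.
Compute A + B mod 13 directly:
a = 2: 2+4=6, 2+11=0
a = 3: 3+4=7, 3+11=1
a = 7: 7+4=11, 7+11=5
a = 9: 9+4=0, 9+11=7
a = 12: 12+4=3, 12+11=10
A + B = {0, 1, 3, 5, 6, 7, 10, 11}, so |A + B| = 8.
Verify: 8 ≥ 6? Yes ✓.

CD lower bound = 6, actual |A + B| = 8.


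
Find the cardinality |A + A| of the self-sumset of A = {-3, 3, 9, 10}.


A + A = {a + a' : a, a' ∈ A}; |A| = 4.
General bounds: 2|A| - 1 ≤ |A + A| ≤ |A|(|A|+1)/2, i.e. 7 ≤ |A + A| ≤ 10.
Lower bound 2|A|-1 is attained iff A is an arithmetic progression.
Enumerate sums a + a' for a ≤ a' (symmetric, so this suffices):
a = -3: -3+-3=-6, -3+3=0, -3+9=6, -3+10=7
a = 3: 3+3=6, 3+9=12, 3+10=13
a = 9: 9+9=18, 9+10=19
a = 10: 10+10=20
Distinct sums: {-6, 0, 6, 7, 12, 13, 18, 19, 20}
|A + A| = 9

|A + A| = 9


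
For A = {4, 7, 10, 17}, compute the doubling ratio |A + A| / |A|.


|A| = 4.
Compute A + A by enumerating all 16 pairs.
A + A = {8, 11, 14, 17, 20, 21, 24, 27, 34}, so |A + A| = 9.
K = |A + A| / |A| = 9/4 (already in lowest terms) ≈ 2.2500.
Reference: AP of size 4 gives K = 7/4 ≈ 1.7500; a fully generic set of size 4 gives K ≈ 2.5000.

|A| = 4, |A + A| = 9, K = 9/4.


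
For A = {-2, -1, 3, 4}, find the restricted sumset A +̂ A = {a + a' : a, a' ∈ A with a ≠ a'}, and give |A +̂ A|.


Restricted sumset: A +̂ A = {a + a' : a ∈ A, a' ∈ A, a ≠ a'}.
Equivalently, take A + A and drop any sum 2a that is achievable ONLY as a + a for a ∈ A (i.e. sums representable only with equal summands).
Enumerate pairs (a, a') with a < a' (symmetric, so each unordered pair gives one sum; this covers all a ≠ a'):
  -2 + -1 = -3
  -2 + 3 = 1
  -2 + 4 = 2
  -1 + 3 = 2
  -1 + 4 = 3
  3 + 4 = 7
Collected distinct sums: {-3, 1, 2, 3, 7}
|A +̂ A| = 5
(Reference bound: |A +̂ A| ≥ 2|A| - 3 for |A| ≥ 2, with |A| = 4 giving ≥ 5.)

|A +̂ A| = 5


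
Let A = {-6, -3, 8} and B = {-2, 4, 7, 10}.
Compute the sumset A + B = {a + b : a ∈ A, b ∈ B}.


A + B = {a + b : a ∈ A, b ∈ B}.
Enumerate all |A|·|B| = 3·4 = 12 pairs (a, b) and collect distinct sums.
a = -6: -6+-2=-8, -6+4=-2, -6+7=1, -6+10=4
a = -3: -3+-2=-5, -3+4=1, -3+7=4, -3+10=7
a = 8: 8+-2=6, 8+4=12, 8+7=15, 8+10=18
Collecting distinct sums: A + B = {-8, -5, -2, 1, 4, 6, 7, 12, 15, 18}
|A + B| = 10

A + B = {-8, -5, -2, 1, 4, 6, 7, 12, 15, 18}


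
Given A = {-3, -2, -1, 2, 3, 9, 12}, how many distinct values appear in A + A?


A + A = {a + a' : a, a' ∈ A}; |A| = 7.
General bounds: 2|A| - 1 ≤ |A + A| ≤ |A|(|A|+1)/2, i.e. 13 ≤ |A + A| ≤ 28.
Lower bound 2|A|-1 is attained iff A is an arithmetic progression.
Enumerate sums a + a' for a ≤ a' (symmetric, so this suffices):
a = -3: -3+-3=-6, -3+-2=-5, -3+-1=-4, -3+2=-1, -3+3=0, -3+9=6, -3+12=9
a = -2: -2+-2=-4, -2+-1=-3, -2+2=0, -2+3=1, -2+9=7, -2+12=10
a = -1: -1+-1=-2, -1+2=1, -1+3=2, -1+9=8, -1+12=11
a = 2: 2+2=4, 2+3=5, 2+9=11, 2+12=14
a = 3: 3+3=6, 3+9=12, 3+12=15
a = 9: 9+9=18, 9+12=21
a = 12: 12+12=24
Distinct sums: {-6, -5, -4, -3, -2, -1, 0, 1, 2, 4, 5, 6, 7, 8, 9, 10, 11, 12, 14, 15, 18, 21, 24}
|A + A| = 23

|A + A| = 23


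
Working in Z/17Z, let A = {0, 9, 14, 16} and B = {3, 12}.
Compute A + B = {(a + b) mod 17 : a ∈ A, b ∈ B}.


Work in Z/17Z: reduce every sum a + b modulo 17.
Enumerate all 8 pairs:
a = 0: 0+3=3, 0+12=12
a = 9: 9+3=12, 9+12=4
a = 14: 14+3=0, 14+12=9
a = 16: 16+3=2, 16+12=11
Distinct residues collected: {0, 2, 3, 4, 9, 11, 12}
|A + B| = 7 (out of 17 total residues).

A + B = {0, 2, 3, 4, 9, 11, 12}


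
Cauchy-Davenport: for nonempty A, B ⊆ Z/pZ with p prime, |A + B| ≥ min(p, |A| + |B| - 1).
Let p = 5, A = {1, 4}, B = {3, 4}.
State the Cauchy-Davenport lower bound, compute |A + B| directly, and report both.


Cauchy-Davenport: |A + B| ≥ min(p, |A| + |B| - 1) for A, B nonempty in Z/pZ.
|A| = 2, |B| = 2, p = 5.
CD lower bound = min(5, 2 + 2 - 1) = min(5, 3) = 3.
Compute A + B mod 5 directly:
a = 1: 1+3=4, 1+4=0
a = 4: 4+3=2, 4+4=3
A + B = {0, 2, 3, 4}, so |A + B| = 4.
Verify: 4 ≥ 3? Yes ✓.

CD lower bound = 3, actual |A + B| = 4.
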